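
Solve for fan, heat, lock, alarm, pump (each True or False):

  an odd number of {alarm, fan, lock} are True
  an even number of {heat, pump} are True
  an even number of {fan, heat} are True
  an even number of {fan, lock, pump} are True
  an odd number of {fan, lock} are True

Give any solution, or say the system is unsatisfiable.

fan = True; heat = True; lock = False; alarm = False; pump = True

{alarm, fan, lock}: 1 true → odd ✓
{heat, pump}: 2 true → even ✓
{fan, heat}: 2 true → even ✓
{fan, lock, pump}: 2 true → even ✓
{fan, lock}: 1 true → odd ✓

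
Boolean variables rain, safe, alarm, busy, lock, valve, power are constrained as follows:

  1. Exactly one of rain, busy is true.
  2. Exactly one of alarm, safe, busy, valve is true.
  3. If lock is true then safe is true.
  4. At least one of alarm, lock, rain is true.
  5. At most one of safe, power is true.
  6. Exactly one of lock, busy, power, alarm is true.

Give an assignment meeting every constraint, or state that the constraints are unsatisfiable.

rain = True, safe = False, alarm = True, busy = False, lock = False, valve = False, power = False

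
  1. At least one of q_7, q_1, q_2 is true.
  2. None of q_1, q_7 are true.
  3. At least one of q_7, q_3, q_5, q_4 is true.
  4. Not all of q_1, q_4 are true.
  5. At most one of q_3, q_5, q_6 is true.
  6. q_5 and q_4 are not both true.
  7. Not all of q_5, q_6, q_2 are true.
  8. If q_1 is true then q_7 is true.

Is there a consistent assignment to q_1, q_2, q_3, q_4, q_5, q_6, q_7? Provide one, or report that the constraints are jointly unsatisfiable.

q_1=F, q_2=T, q_3=T, q_4=F, q_5=F, q_6=F, q_7=F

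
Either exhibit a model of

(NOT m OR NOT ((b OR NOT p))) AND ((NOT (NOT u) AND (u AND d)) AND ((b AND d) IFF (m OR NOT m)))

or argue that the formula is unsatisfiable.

p = True, d = True, m = False, u = True, b = True

  NOT m OR NOT ((b OR NOT p)) = True
    NOT m = True
    NOT ((b OR NOT p)) = False
      b OR NOT p = True
        NOT p = False
  (NOT (NOT u) AND (u AND d)) AND ((b AND d) IFF (m OR NOT m)) = True
    NOT (NOT u) AND (u AND d) = True
      NOT (NOT u) = True
        NOT u = False
      u AND d = True
    (b AND d) IFF (m OR NOT m) = True
      b AND d = True
      m OR NOT m = True
        NOT m = True
Both conjuncts True, so the formula holds.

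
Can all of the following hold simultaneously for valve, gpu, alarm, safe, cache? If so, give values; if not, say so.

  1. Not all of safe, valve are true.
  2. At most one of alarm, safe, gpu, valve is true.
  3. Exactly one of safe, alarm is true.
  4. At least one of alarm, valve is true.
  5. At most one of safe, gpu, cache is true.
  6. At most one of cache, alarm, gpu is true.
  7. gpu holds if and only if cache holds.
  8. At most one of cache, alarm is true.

valve=F, gpu=F, alarm=T, safe=F, cache=F

  (1) {safe, valve}: 0/2 true — not all ✓
  (2) {alarm, safe, gpu, valve}: 1 true — at most one ✓
  (3) {safe, alarm}: 1 true — exactly one ✓
  (4) {alarm, valve}: 1 true — at least one ✓
  (5) {safe, gpu, cache}: 0 true — at most one ✓
  (6) {cache, alarm, gpu}: 1 true — at most one ✓
  (7) gpu=F, cache=F — same ✓
  (8) {cache, alarm}: 1 true — at most one ✓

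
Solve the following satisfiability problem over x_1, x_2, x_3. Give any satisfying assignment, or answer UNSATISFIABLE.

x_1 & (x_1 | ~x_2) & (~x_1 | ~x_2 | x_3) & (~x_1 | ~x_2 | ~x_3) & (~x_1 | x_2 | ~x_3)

x_1 = True, x_2 = False, x_3 = False

Unit clause (x_1) forces x_1 = True.
Set x_2 = False.
  then (~x_1 | x_2 | ~x_3) forces x_3 = False.
All clauses satisfied.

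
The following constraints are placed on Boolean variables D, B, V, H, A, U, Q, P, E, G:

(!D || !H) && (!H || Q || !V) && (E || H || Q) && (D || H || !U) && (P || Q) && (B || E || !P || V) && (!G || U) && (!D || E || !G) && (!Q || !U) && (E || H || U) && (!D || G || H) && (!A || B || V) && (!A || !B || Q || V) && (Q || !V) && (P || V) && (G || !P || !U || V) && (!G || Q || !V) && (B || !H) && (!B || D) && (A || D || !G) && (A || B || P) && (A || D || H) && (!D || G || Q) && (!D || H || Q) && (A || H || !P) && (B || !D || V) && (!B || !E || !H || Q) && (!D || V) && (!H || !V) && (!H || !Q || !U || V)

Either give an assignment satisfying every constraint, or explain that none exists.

Set D = False.
  then (!B || D) forces B = False.
  then (B || !H) forces H = False.
  then (A || D || H) forces A = True.
  then (D || H || !U) forces U = False.
  then (!G || U) forces G = False.
  then (E || H || U) forces E = True.
  then (!A || B || V) forces V = True.
  then (Q || !V) forces Q = True.
Set P = False.
All clauses satisfied.

D=F; B=F; V=T; H=F; A=T; U=F; Q=T; P=F; E=T; G=F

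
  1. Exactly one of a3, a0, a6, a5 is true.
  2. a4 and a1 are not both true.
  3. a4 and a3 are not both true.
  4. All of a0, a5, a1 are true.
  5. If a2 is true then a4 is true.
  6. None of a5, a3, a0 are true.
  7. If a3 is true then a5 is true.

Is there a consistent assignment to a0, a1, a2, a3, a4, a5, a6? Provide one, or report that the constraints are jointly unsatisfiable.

Case a0 = True:
  Constraint (6) is violated (a0=T) — contradiction.
Case a0 = False:
  Constraint (4) is violated (a0=F) — contradiction.
Both cases fail — unsatisfiable.

UNSATISFIABLE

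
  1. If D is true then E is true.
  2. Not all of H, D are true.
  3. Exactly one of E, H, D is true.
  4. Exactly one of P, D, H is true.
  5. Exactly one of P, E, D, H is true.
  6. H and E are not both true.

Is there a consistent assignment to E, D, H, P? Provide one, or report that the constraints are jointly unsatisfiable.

E = False, D = False, H = True, P = False

  (1) D=F ⇒ E: vacuous ✓
  (2) {H, D}: 1/2 true — not all ✓
  (3) {E, H, D}: 1 true — exactly one ✓
  (4) {P, D, H}: 1 true — exactly one ✓
  (5) {P, E, D, H}: 1 true — exactly one ✓
  (6) H=T, E=F — not both ✓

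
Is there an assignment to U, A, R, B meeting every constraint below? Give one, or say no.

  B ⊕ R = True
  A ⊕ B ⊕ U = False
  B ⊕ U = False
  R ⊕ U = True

U: False, A: False, R: True, B: False

B ⊕ R = F ⊕ T = True ✓
A ⊕ B ⊕ U = F ⊕ F ⊕ F = False ✓
B ⊕ U = F ⊕ F = False ✓
R ⊕ U = T ⊕ F = True ✓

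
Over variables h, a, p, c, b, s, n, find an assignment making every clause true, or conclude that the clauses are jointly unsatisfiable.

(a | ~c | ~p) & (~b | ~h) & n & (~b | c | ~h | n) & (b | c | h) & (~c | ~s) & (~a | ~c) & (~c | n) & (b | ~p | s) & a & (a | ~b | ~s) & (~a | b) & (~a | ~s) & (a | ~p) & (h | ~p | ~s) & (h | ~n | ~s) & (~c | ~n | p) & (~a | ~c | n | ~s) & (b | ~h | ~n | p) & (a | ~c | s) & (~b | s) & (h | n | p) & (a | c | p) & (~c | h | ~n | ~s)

UNSATISFIABLE

Case a = True:
  (n) forces n = True.
  (~a | ~c) forces c = False.
  (~a | b) forces b = True.
  (~b | ~h) forces h = False.
  (~a | ~s) forces s = False.
  Clause (~b | s) is falsified — contradiction.
Case a = False:
  Clause (a) is falsified — contradiction.
Both cases fail, so the formula is unsatisfiable.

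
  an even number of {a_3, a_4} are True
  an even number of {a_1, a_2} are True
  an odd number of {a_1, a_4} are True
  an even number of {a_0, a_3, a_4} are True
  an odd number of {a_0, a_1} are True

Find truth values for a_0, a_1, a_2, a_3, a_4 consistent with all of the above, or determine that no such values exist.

a_0=F, a_1=T, a_2=T, a_3=F, a_4=F

{a_3, a_4}: 0 true → even ✓
{a_1, a_2}: 2 true → even ✓
{a_1, a_4}: 1 true → odd ✓
{a_0, a_3, a_4}: 0 true → even ✓
{a_0, a_1}: 1 true → odd ✓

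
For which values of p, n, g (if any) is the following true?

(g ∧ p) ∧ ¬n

p=T, n=F, g=T

  g ∧ p = True
  ¬n = True
Both conjuncts True, so the formula holds.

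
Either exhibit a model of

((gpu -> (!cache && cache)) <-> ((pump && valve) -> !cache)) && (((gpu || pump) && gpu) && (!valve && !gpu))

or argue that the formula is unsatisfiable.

Case gpu = True: the conjunct !gpu is False.
Case gpu = False: the conjunct gpu is False.
Both cases fail — unsatisfiable.

No satisfying assignment exists.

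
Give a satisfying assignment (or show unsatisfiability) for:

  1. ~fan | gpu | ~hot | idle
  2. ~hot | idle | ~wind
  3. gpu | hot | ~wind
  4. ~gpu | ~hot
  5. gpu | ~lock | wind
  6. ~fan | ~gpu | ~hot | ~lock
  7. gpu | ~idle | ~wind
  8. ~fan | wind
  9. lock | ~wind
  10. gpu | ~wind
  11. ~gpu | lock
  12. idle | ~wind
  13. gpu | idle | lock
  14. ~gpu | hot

wind = False; fan = False; idle = True; gpu = False; lock = False; hot = True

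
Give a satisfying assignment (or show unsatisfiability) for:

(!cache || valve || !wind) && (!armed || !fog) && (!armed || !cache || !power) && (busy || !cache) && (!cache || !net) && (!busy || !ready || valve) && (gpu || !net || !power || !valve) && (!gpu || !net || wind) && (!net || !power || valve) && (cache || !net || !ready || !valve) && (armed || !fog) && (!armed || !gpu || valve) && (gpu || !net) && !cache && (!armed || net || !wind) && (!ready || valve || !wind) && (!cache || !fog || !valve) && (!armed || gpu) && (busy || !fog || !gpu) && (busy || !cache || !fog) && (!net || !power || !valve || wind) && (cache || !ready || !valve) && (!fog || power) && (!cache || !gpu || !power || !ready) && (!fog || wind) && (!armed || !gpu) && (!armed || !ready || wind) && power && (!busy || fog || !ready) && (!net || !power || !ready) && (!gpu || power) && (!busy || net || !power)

Unit clause (!cache) forces cache = False.
Unit clause (power) forces power = True.
Set gpu = True.
  then (!armed || !gpu) forces armed = False.
  then (armed || !fog) forces fog = False.
Set ready = True.
  then (cache || !ready || !valve) forces valve = False.
  then (!busy || fog || !ready) forces busy = False.
  then (!net || !power || !ready) forces net = False.
  then (!ready || valve || !wind) forces wind = False.
All clauses satisfied.

gpu = True; ready = True; busy = False; armed = False; power = True; net = False; wind = False; fog = False; cache = False; valve = False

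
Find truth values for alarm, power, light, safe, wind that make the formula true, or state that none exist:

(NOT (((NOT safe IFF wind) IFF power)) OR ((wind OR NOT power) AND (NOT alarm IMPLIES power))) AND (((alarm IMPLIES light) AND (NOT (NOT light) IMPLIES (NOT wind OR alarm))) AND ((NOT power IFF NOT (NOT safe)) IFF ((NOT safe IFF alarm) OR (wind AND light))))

alarm = True; power = True; light = True; safe = False; wind = True

  NOT (((NOT safe IFF wind) IFF power)) OR ((wind OR NOT power) AND (NOT alarm IMPLIES power)) = True
    NOT (((NOT safe IFF wind) IFF power)) = False
      (NOT safe IFF wind) IFF power = True
        NOT safe IFF wind = True
          NOT safe = True
    (wind OR NOT power) AND (NOT alarm IMPLIES power) = True
      wind OR NOT power = True
        NOT power = False
      NOT alarm IMPLIES power = True
        NOT alarm = False
  ((alarm IMPLIES light) AND (NOT (NOT light) IMPLIES (NOT wind OR alarm))) AND ((NOT power IFF NOT (NOT safe)) IFF ((NOT safe IFF alarm) OR (wind AND light))) = True
    (alarm IMPLIES light) AND (NOT (NOT light) IMPLIES (NOT wind OR alarm)) = True
      alarm IMPLIES light = True
      NOT (NOT light) IMPLIES (NOT wind OR alarm) = True
        NOT (NOT light) = True
          NOT light = False
        NOT wind OR alarm = True
          NOT wind = False
    (NOT power IFF NOT (NOT safe)) IFF ((NOT safe IFF alarm) OR (wind AND light)) = True
      NOT power IFF NOT (NOT safe) = True
        NOT power = False
        NOT (NOT safe) = False
          NOT safe = True
      (NOT safe IFF alarm) OR (wind AND light) = True
        NOT safe IFF alarm = True
          NOT safe = True
        wind AND light = True
Both conjuncts True, so the formula holds.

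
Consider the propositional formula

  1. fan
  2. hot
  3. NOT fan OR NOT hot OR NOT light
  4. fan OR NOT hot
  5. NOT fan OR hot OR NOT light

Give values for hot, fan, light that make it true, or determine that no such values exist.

hot=T; fan=T; light=F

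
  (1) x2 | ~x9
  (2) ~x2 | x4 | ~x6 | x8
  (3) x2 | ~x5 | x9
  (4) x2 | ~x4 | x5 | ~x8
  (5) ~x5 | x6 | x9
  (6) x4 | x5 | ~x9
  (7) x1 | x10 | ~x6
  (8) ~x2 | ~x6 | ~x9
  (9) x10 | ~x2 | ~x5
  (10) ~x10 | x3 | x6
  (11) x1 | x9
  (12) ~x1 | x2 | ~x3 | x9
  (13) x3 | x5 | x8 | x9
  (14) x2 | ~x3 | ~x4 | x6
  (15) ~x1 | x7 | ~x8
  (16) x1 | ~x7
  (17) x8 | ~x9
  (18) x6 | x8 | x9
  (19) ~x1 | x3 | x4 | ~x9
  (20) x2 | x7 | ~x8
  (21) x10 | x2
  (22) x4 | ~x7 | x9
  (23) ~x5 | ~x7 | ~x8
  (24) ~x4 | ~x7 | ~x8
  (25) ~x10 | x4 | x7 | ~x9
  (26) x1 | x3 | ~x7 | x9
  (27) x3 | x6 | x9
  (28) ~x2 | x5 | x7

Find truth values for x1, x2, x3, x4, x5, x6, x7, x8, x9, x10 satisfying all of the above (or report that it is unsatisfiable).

Set x1 = True.
Set x2 = True.
Set x3 = True.
Set x4 = True.
Set x5 = False.
  then (~x2 | x5 | x7) forces x7 = True.
  then (~x4 | ~x7 | ~x8) forces x8 = False.
  then (x8 | ~x9) forces x9 = False.
  then (x6 | x8 | x9) forces x6 = True.
Set x10 = True.
All clauses satisfied.

x1 = True, x2 = True, x3 = True, x4 = True, x5 = False, x6 = True, x7 = True, x8 = False, x9 = False, x10 = True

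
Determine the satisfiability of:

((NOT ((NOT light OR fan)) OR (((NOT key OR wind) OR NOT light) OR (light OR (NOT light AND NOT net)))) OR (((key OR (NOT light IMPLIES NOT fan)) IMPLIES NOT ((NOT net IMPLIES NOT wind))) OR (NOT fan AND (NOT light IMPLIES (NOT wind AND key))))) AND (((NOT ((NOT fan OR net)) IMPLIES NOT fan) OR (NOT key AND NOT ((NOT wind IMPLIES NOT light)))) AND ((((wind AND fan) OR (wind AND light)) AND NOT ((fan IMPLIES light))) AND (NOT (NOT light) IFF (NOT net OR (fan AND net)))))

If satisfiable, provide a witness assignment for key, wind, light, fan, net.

Case light = True: the conjunct NOT ((fan IMPLIES light)) becomes NOT ((fan IMPLIES True)) = False.
Case light = False: the formula simplifies to (NOT ((NOT fan OR net)) IMPLIES NOT fan) AND (((wind AND fan) AND NOT (NOT fan)) AND NOT ((NOT net OR (fan AND net)))).
  fan = True: simplifies to net AND (wind AND NOT ((NOT net OR net))).
    net = True: the conjunct NOT ((NOT net OR net)) becomes NOT ((False OR True)) = False.
    net = False: the conjunct net is False.
  fan = False: the conjunct fan is False.
Both cases fail — unsatisfiable.

The formula is unsatisfiable.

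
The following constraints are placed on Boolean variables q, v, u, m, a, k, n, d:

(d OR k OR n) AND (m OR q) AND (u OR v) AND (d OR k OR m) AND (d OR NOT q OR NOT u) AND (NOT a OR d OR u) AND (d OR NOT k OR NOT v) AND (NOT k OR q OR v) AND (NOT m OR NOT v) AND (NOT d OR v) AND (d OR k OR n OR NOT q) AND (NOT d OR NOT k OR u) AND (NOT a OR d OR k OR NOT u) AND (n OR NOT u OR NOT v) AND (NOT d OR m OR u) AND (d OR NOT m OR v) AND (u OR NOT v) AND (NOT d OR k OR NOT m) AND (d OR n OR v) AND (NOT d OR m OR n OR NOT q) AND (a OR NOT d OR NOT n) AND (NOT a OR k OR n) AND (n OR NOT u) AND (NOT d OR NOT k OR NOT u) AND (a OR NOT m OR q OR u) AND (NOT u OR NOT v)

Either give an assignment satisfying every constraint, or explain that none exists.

Case u = True:
  (n OR NOT u) forces n = True.
  (NOT u OR NOT v) forces v = False.
  (NOT d OR v) forces d = False.
  (d OR NOT q OR NOT u) forces q = False.
  (m OR q) forces m = True.
  Clause (d OR NOT m OR v) is falsified — contradiction.
Case u = False:
  (u OR v) forces v = True.
  Clause (u OR NOT v) is falsified — contradiction.
Both cases fail, so the formula is unsatisfiable.

The formula is unsatisfiable.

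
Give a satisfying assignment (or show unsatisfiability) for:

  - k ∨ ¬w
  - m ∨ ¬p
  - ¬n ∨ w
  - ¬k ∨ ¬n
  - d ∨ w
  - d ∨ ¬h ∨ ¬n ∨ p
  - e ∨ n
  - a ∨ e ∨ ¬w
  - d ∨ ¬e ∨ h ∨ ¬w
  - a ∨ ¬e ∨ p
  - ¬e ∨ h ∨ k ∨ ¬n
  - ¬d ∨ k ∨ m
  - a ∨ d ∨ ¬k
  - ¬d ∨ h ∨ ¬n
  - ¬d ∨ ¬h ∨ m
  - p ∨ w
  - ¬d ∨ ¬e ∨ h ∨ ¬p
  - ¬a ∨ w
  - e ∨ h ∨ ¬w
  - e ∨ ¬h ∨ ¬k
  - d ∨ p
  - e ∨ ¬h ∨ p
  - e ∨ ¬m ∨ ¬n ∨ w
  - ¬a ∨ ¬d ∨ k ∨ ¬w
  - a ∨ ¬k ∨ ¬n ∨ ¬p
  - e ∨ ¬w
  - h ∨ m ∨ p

Set n = False.
  then (e ∨ n) forces e = True.
Set k = True.
Set m = True.
Set a = True.
  then (¬a ∨ w) forces w = True.
Set p = False.
  then (d ∨ p) forces d = True.
Set h = True.
All clauses satisfied.

n=F, k=T, m=T, a=T, e=T, p=F, h=T, d=T, w=T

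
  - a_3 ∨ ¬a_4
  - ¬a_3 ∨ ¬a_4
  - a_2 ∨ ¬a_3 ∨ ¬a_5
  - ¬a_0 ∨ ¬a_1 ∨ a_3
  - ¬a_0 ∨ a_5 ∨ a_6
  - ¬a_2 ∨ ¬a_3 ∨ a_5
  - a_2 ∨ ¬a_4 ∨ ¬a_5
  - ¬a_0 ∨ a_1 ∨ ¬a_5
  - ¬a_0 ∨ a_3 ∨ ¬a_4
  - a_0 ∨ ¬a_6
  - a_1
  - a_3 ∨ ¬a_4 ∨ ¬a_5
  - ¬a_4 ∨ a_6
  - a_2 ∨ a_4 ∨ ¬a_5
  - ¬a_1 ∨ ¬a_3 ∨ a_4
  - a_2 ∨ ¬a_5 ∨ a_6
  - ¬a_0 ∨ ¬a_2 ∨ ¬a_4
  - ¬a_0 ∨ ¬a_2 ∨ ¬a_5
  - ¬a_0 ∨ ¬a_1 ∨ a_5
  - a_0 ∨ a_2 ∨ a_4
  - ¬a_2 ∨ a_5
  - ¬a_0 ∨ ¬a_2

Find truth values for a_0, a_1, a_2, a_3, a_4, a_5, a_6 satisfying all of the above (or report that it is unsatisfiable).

a_0=F, a_1=T, a_2=T, a_3=F, a_4=F, a_5=T, a_6=F

Unit clause (a_1) forces a_1 = True.
Try a_0 = True:
  (¬a_0 ∨ ¬a_1 ∨ a_3) forces a_3 = True.
  (¬a_3 ∨ ¬a_4) forces a_4 = False.
  clause (¬a_1 ∨ ¬a_3 ∨ a_4) is falsified — backtrack.
So a_0 = False.
  then (a_0 ∨ ¬a_6) forces a_6 = False.
  then (¬a_4 ∨ a_6) forces a_4 = False.
  then (¬a_1 ∨ ¬a_3 ∨ a_4) forces a_3 = False.
  then (a_0 ∨ a_2 ∨ a_4) forces a_2 = True.
  then (¬a_2 ∨ a_5) forces a_5 = True.
All clauses satisfied.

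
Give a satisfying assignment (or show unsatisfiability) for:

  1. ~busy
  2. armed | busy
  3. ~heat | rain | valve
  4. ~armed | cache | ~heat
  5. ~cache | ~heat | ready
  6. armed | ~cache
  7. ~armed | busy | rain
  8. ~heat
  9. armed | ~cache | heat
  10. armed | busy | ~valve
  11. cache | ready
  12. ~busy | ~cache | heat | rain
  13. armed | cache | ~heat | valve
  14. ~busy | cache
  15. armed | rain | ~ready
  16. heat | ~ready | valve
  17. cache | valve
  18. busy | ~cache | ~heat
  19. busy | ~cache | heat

rain = True, valve = True, ready = True, armed = True, busy = False, heat = False, cache = False

Unit clause (~busy) forces busy = False.
In (armed | busy) only armed is left, so armed = True.
In (~armed | busy | rain) only rain is left, so rain = True.
Unit clause (~heat) forces heat = False.
In (busy | ~cache | heat) only ~cache is left, so cache = False.
In (cache | ready) only ready is left, so ready = True.
In (heat | ~ready | valve) only valve is left, so valve = True.
All clauses satisfied.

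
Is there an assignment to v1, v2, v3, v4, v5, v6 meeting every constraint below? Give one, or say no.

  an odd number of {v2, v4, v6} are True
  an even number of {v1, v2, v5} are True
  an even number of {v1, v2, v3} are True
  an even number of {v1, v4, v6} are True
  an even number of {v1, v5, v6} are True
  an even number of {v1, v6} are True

Unsatisfiable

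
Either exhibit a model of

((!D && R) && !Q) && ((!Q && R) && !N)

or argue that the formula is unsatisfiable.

D=F, N=F, Q=F, R=T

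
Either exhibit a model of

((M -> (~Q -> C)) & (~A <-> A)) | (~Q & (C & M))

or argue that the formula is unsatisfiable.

Q = False, C = True, M = True, A = True

  ((M -> (~Q -> C)) & (~A <-> A)) | (~Q & (C & M)) = True
    (M -> (~Q -> C)) & (~A <-> A) = False
      M -> (~Q -> C) = True
        ~Q -> C = True
          ~Q = True
      ~A <-> A = False
        ~A = False
    ~Q & (C & M) = True
      ~Q = True
      C & M = True
The formula evaluates to True.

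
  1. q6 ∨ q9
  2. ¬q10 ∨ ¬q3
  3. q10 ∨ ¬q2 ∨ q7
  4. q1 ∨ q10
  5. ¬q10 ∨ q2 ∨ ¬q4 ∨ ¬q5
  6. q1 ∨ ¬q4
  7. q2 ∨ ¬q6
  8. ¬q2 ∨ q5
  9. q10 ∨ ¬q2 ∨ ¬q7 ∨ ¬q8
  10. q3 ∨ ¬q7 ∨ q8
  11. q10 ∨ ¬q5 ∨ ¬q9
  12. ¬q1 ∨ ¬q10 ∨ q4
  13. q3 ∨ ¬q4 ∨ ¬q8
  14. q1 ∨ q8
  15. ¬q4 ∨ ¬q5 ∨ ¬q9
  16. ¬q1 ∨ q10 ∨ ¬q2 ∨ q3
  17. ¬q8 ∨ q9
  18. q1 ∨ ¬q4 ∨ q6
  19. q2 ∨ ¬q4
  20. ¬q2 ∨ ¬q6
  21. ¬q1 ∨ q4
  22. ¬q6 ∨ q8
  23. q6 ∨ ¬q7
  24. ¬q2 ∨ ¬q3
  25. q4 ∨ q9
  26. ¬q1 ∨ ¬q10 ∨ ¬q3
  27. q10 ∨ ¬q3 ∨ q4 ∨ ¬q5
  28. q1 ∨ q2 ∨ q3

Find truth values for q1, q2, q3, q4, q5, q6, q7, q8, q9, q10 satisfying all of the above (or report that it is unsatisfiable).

q1: False, q2: True, q3: False, q4: False, q5: True, q6: False, q7: False, q8: True, q9: True, q10: True

Set q1 = False.
  then (q1 ∨ q10) forces q10 = True.
  then (q1 ∨ ¬q4) forces q4 = False.
  then (q1 ∨ q8) forces q8 = True.
  then (¬q8 ∨ q9) forces q9 = True.
  then (¬q10 ∨ ¬q3) forces q3 = False.
  then (q1 ∨ q2 ∨ q3) forces q2 = True.
  then (¬q2 ∨ q5) forces q5 = True.
  then (¬q2 ∨ ¬q6) forces q6 = False.
  then (q6 ∨ ¬q7) forces q7 = False.
All clauses satisfied.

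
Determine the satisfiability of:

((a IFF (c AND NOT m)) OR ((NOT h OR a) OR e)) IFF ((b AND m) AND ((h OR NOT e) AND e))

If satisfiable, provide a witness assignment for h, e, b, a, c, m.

h=T; e=T; b=T; a=F; c=F; m=T

  ((a IFF (c AND NOT m)) OR ((NOT h OR a) OR e)) IFF ((b AND m) AND ((h OR NOT e) AND e)) = True
    (a IFF (c AND NOT m)) OR ((NOT h OR a) OR e) = True
      a IFF (c AND NOT m) = True
        c AND NOT m = False
          NOT m = False
      (NOT h OR a) OR e = True
        NOT h OR a = False
          NOT h = False
    (b AND m) AND ((h OR NOT e) AND e) = True
      b AND m = True
      (h OR NOT e) AND e = True
        h OR NOT e = True
          NOT e = False
The formula evaluates to True.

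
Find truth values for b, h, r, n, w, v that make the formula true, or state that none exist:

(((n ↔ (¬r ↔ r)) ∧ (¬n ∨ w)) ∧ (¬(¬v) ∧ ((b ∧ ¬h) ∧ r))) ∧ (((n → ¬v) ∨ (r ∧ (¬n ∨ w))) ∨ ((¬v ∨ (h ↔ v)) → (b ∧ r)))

b: True; h: False; r: True; n: False; w: True; v: True

  ((n ↔ (¬r ↔ r)) ∧ (¬n ∨ w)) ∧ (¬(¬v) ∧ ((b ∧ ¬h) ∧ r)) = True
    (n ↔ (¬r ↔ r)) ∧ (¬n ∨ w) = True
      n ↔ (¬r ↔ r) = True
        ¬r ↔ r = False
          ¬r = False
      ¬n ∨ w = True
        ¬n = True
    ¬(¬v) ∧ ((b ∧ ¬h) ∧ r) = True
      ¬(¬v) = True
        ¬v = False
      (b ∧ ¬h) ∧ r = True
        b ∧ ¬h = True
          ¬h = True
  ((n → ¬v) ∨ (r ∧ (¬n ∨ w))) ∨ ((¬v ∨ (h ↔ v)) → (b ∧ r)) = True
    (n → ¬v) ∨ (r ∧ (¬n ∨ w)) = True
      n → ¬v = True
        ¬v = False
      r ∧ (¬n ∨ w) = True
        ¬n ∨ w = True
          ¬n = True
    (¬v ∨ (h ↔ v)) → (b ∧ r) = True
      ¬v ∨ (h ↔ v) = False
        ¬v = False
        h ↔ v = False
      b ∧ r = True
Both conjuncts True, so the formula holds.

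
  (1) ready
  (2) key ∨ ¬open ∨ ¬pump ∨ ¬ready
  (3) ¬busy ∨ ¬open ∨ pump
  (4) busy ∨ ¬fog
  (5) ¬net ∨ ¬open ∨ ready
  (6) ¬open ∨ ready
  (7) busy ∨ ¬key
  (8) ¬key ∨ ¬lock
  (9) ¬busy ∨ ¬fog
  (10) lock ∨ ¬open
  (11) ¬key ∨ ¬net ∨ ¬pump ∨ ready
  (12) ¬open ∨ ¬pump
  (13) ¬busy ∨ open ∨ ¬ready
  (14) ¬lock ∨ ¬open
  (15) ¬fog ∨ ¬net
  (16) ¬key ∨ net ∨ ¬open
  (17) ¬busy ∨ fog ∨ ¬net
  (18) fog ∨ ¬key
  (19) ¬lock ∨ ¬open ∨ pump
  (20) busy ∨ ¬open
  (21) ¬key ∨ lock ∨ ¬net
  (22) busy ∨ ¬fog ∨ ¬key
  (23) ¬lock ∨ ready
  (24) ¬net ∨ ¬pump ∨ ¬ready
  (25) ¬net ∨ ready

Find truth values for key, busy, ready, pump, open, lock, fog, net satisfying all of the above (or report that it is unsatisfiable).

key = False; busy = False; ready = True; pump = False; open = False; lock = False; fog = False; net = True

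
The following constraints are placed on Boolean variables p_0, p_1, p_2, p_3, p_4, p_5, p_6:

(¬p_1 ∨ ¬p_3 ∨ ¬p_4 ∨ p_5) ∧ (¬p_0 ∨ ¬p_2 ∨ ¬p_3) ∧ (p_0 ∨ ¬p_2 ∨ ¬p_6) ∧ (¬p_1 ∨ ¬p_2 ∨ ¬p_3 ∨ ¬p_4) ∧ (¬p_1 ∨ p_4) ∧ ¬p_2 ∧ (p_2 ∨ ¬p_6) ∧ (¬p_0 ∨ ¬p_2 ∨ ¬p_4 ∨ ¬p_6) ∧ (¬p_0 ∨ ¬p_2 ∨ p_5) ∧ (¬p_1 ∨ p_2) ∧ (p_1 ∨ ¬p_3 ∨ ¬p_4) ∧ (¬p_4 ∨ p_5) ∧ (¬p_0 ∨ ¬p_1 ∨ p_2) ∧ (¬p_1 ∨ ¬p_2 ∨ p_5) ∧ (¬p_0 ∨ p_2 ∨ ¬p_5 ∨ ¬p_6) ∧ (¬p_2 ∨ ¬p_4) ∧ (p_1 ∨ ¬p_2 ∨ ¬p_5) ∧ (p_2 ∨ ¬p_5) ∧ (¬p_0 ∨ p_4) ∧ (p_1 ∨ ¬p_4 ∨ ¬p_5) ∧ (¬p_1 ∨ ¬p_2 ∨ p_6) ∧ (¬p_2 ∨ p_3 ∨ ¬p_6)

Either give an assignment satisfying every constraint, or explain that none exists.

Unit clause (¬p_2) forces p_2 = False.
In (p_2 ∨ ¬p_6) only ¬p_6 is left, so p_6 = False.
In (¬p_1 ∨ p_2) only ¬p_1 is left, so p_1 = False.
In (p_2 ∨ ¬p_5) only ¬p_5 is left, so p_5 = False.
In (¬p_4 ∨ p_5) only ¬p_4 is left, so p_4 = False.
In (¬p_0 ∨ p_4) only ¬p_0 is left, so p_0 = False.
Set p_3 = False.
All clauses satisfied.

p_0=F; p_1=F; p_2=F; p_3=F; p_4=F; p_5=F; p_6=F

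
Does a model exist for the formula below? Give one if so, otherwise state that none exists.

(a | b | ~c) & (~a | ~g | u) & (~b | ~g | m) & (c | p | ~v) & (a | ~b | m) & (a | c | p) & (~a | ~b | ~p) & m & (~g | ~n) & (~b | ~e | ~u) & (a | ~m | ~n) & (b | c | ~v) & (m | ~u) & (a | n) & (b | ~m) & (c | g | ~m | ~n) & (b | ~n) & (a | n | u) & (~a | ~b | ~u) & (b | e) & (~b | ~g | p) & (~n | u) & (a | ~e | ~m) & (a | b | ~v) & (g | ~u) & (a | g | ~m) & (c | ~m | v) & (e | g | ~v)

Unit clause (m) forces m = True.
In (b | ~m) only b is left, so b = True.
Set v = False.
  then (c | ~m | v) forces c = True.
Try a = False:
  (a | ~m | ~n) forces n = False.
  clause (a | n) is falsified — backtrack.
So a = True.
  then (~a | ~b | ~p) forces p = False.
  then (~a | ~b | ~u) forces u = False.
  then (~b | ~g | p) forces g = False.
  then (~n | u) forces n = False.
Set e = True.
All clauses satisfied.

v=F; c=T; a=T; m=T; n=F; b=T; p=F; g=F; e=T; u=F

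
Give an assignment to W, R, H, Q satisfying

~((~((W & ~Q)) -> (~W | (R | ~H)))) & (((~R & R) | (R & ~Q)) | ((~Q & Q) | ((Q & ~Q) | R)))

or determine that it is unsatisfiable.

The formula is unsatisfiable.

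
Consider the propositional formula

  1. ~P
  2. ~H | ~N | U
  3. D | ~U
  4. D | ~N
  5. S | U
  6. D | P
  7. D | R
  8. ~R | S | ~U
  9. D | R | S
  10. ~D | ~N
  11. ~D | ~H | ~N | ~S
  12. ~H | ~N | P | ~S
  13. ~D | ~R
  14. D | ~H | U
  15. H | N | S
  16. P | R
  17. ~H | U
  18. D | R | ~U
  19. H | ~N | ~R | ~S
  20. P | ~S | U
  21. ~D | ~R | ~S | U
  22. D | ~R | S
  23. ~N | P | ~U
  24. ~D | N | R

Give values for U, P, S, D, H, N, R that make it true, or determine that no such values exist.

Case P = True:
  Clause (~P) is falsified — contradiction.
Case P = False:
  (D | P) forces D = True.
  (~D | ~N) forces N = False.
  (~D | ~R) forces R = False.
  Clause (P | R) is falsified — contradiction.
Both cases fail, so the formula is unsatisfiable.

No satisfying assignment exists.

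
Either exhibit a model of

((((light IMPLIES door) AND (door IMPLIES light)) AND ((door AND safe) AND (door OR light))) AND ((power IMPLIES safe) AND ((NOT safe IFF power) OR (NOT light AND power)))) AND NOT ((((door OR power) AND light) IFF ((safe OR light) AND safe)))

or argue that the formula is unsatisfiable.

Unsatisfiable — no assignment works.

Case door = True: the formula simplifies to ((light AND safe) AND ((power IMPLIES safe) AND ((NOT safe IFF power) OR (NOT light AND power)))) AND NOT ((light IFF ((safe OR light) AND safe))).
  safe = True: simplifies to (light AND (NOT power OR (NOT light AND power))) AND NOT light.
    light = True: the conjunct NOT light is False.
    light = False: the conjunct light is False.
  safe = False: the conjunct safe is False.
Case door = False: the conjunct door is False.
Both cases fail — unsatisfiable.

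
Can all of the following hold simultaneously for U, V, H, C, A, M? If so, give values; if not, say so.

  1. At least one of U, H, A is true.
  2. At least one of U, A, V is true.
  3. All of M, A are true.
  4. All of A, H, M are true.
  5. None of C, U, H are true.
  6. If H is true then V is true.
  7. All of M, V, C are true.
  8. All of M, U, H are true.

The formula is unsatisfiable.

Case U = True:
  Constraint (5) is violated (U=T) — contradiction.
Case U = False:
  Constraint (8) is violated (U=F) — contradiction.
Both cases fail — unsatisfiable.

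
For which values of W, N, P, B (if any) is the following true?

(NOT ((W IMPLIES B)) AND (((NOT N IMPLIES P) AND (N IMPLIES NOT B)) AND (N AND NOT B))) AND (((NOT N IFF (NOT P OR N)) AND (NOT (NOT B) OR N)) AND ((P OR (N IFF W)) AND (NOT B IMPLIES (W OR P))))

Unsatisfiable — no assignment works.

Case N = True: the conjunct NOT N IFF (NOT P OR N) becomes NOT True IFF (NOT P OR True) = False.
Case N = False: the conjunct N is False.
Both cases fail — unsatisfiable.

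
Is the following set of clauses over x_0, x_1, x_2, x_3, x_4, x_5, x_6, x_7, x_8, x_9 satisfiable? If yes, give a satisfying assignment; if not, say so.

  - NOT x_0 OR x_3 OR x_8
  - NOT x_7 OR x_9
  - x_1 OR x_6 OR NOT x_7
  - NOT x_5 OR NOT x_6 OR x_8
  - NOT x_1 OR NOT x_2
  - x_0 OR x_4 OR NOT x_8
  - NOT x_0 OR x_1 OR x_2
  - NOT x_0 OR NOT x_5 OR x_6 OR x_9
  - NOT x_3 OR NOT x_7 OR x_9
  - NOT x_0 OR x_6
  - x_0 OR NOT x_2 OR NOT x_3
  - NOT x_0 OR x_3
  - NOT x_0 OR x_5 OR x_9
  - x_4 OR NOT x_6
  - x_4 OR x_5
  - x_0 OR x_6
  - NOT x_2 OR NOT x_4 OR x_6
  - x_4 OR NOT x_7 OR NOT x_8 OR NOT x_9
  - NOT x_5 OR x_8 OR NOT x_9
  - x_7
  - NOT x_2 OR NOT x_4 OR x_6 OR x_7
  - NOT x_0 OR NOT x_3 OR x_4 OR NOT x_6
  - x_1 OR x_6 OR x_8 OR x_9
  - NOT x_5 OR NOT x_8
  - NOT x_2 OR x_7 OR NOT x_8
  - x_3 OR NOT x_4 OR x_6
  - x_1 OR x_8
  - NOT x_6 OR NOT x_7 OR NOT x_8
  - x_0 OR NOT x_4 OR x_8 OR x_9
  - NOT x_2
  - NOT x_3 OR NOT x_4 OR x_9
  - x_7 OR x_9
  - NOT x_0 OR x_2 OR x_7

x_0=F, x_1=T, x_2=F, x_3=T, x_4=T, x_5=F, x_6=T, x_7=T, x_8=F, x_9=T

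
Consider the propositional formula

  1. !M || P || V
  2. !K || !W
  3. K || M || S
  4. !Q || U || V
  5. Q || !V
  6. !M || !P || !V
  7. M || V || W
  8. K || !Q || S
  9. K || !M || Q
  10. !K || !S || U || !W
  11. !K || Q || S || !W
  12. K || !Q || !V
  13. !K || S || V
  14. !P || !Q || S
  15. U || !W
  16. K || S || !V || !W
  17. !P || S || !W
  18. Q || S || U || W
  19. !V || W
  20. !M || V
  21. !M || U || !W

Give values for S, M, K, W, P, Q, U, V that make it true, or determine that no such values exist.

Set S = True.
Set M = False.
Try K = True:
  (!K || !W) forces W = False.
  (M || V || W) forces V = True.
  clause (!V || W) is falsified — backtrack.
So K = False.
Set W = True.
  then (U || !W) forces U = True.
Set P = True.
Set Q = False.
  then (Q || !V) forces V = False.
All clauses satisfied.

S = True, M = False, K = False, W = True, P = True, Q = False, U = True, V = False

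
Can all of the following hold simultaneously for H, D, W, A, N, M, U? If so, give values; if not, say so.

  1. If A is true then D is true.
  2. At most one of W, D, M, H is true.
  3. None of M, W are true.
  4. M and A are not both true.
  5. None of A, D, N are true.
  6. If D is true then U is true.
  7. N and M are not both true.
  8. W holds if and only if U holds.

H = True; D = False; W = False; A = False; N = False; M = False; U = False

  (1) A=F ⇒ D: vacuous ✓
  (2) {W, D, M, H}: 1 true — at most one ✓
  (3) {M, W}: 0 true — none ✓
  (4) M=F, A=F — not both ✓
  (5) {A, D, N}: 0 true — none ✓
  (6) D=F ⇒ U: vacuous ✓
  (7) N=F, M=F — not both ✓
  (8) W=F, U=F — same ✓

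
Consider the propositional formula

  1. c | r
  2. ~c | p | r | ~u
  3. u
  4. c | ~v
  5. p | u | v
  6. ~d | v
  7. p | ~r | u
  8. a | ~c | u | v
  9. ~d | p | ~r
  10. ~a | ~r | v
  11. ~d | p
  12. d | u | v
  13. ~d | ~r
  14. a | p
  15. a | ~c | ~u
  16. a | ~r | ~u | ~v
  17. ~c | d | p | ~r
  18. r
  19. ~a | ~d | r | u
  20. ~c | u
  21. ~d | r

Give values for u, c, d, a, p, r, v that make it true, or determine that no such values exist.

u = True; c = True; d = False; a = True; p = True; r = True; v = True

Unit clause (u) forces u = True.
Unit clause (r) forces r = True.
In (~d | ~r) only ~d is left, so d = False.
Set c = True.
  then (a | ~c | ~u) forces a = True.
  then (~c | d | p | ~r) forces p = True.
  then (~a | ~r | v) forces v = True.
All clauses satisfied.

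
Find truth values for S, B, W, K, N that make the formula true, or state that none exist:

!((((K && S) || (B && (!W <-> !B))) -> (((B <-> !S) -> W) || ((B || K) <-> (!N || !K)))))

S = True, B = False, W = False, K = True, N = True

  !((((K && S) || (B && (!W <-> !B))) -> (((B <-> !S) -> W) || ((B || K) <-> (!N || !K))))) = True
    ((K && S) || (B && (!W <-> !B))) -> (((B <-> !S) -> W) || ((B || K) <-> (!N || !K))) = False
      (K && S) || (B && (!W <-> !B)) = True
        K && S = True
        B && (!W <-> !B) = False
          !W <-> !B = True
            !W = True
            !B = True
      ((B <-> !S) -> W) || ((B || K) <-> (!N || !K)) = False
        (B <-> !S) -> W = False
          B <-> !S = True
            !S = False
        (B || K) <-> (!N || !K) = False
          B || K = True
          !N || !K = False
            !N = False
            !K = False
The formula evaluates to True.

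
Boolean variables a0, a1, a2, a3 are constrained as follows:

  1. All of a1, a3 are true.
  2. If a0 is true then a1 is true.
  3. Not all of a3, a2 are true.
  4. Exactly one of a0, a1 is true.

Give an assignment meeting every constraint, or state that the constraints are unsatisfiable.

a0 = False, a1 = True, a2 = False, a3 = True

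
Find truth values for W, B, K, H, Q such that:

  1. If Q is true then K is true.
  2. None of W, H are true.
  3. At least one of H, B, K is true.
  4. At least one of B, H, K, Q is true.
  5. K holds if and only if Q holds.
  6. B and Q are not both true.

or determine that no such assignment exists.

W: False, B: True, K: False, H: False, Q: False

  (1) Q=F ⇒ K: vacuous ✓
  (2) {W, H}: 0 true — none ✓
  (3) {H, B, K}: 1 true — at least one ✓
  (4) {B, H, K, Q}: 1 true — at least one ✓
  (5) K=F, Q=F — same ✓
  (6) B=T, Q=F — not both ✓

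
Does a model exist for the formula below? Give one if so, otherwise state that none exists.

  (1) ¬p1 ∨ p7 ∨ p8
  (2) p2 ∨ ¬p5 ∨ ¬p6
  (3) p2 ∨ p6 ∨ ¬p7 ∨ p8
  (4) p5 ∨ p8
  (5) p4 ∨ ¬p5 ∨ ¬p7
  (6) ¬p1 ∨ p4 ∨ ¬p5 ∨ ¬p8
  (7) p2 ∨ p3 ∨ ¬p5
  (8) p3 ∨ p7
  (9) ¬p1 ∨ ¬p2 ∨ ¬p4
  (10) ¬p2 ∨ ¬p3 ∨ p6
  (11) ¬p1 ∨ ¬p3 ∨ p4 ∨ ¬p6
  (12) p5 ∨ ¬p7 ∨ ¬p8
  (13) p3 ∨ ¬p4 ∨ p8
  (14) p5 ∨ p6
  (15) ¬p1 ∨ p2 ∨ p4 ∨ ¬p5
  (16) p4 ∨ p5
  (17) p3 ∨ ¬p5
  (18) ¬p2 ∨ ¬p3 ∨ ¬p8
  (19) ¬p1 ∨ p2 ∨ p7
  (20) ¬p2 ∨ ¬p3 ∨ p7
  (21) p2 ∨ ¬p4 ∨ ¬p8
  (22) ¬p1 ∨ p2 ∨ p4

p1=F, p2=F, p3=T, p4=T, p5=T, p6=F, p7=F, p8=F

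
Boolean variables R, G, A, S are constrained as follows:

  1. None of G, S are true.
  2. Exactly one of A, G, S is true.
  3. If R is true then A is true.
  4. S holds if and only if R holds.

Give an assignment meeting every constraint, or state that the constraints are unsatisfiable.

R=F, G=F, A=T, S=F

  (1) {G, S}: 0 true — none ✓
  (2) {A, G, S}: 1 true — exactly one ✓
  (3) R=F ⇒ A: vacuous ✓
  (4) S=F, R=F — same ✓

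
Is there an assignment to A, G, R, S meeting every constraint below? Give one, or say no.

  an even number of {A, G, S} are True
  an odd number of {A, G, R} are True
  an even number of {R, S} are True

Adding constraints 1, 2, 3 mod 2: every variable appears an even number of times on the left, so the left side is 0.
But the right sides sum to 1 (mod 2). 0 ≠ 1 — the system is inconsistent.

Unsatisfiable — no assignment works.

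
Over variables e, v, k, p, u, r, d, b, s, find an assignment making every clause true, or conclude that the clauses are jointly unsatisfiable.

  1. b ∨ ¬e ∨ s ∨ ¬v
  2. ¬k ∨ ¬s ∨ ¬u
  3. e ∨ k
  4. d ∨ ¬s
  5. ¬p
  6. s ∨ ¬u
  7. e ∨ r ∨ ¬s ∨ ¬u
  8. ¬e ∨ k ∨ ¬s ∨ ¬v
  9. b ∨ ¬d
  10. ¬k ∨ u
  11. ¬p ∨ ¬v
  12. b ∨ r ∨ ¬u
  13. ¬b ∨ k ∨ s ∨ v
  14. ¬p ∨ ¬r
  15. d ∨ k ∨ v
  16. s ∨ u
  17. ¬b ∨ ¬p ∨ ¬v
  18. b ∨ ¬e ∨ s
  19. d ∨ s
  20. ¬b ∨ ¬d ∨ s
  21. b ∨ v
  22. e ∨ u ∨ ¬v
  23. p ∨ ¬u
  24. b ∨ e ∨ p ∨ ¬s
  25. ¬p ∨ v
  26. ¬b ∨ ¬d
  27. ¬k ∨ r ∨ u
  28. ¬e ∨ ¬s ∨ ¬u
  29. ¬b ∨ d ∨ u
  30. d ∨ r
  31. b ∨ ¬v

Case d = True:
  (¬p) forces p = False.
  (b ∨ ¬d) forces b = True.
  Clause (¬b ∨ ¬d) is falsified — contradiction.
Case d = False:
  (d ∨ ¬s) forces s = False.
  Clause (d ∨ s) is falsified — contradiction.
Both cases fail, so the formula is unsatisfiable.

No satisfying assignment exists.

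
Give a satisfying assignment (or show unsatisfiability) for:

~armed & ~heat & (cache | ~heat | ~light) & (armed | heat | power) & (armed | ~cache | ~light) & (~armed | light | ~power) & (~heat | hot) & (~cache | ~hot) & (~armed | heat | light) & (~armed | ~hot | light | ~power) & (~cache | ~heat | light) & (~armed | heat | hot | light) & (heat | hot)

Unit clause (~armed) forces armed = False.
Unit clause (~heat) forces heat = False.
In (armed | heat | power) only power is left, so power = True.
In (heat | hot) only hot is left, so hot = True.
In (~cache | ~hot) only ~cache is left, so cache = False.
Set light = False.
All clauses satisfied.

armed=F, cache=F, hot=T, heat=F, power=T, light=F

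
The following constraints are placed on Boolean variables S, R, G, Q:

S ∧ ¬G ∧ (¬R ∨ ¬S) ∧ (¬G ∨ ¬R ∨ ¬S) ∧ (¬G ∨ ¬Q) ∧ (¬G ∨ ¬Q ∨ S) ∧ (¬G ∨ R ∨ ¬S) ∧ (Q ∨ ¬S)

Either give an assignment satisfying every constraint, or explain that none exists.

Unit clause (S) forces S = True.
Unit clause (¬G) forces G = False.
In (¬R ∨ ¬S) only ¬R is left, so R = False.
In (Q ∨ ¬S) only Q is left, so Q = True.
Check each clause:
  (S): S holds.
  (¬G): ¬G holds.
  (¬R ∨ ¬S): ¬R holds.
  (¬G ∨ ¬R ∨ ¬S): ¬G holds.
  (¬G ∨ ¬Q): ¬G holds.
  (¬G ∨ ¬Q ∨ S): ¬G holds.
  (¬G ∨ R ∨ ¬S): ¬G holds.
  (Q ∨ ¬S): Q holds.
All clauses satisfied.

S = True, R = False, G = False, Q = True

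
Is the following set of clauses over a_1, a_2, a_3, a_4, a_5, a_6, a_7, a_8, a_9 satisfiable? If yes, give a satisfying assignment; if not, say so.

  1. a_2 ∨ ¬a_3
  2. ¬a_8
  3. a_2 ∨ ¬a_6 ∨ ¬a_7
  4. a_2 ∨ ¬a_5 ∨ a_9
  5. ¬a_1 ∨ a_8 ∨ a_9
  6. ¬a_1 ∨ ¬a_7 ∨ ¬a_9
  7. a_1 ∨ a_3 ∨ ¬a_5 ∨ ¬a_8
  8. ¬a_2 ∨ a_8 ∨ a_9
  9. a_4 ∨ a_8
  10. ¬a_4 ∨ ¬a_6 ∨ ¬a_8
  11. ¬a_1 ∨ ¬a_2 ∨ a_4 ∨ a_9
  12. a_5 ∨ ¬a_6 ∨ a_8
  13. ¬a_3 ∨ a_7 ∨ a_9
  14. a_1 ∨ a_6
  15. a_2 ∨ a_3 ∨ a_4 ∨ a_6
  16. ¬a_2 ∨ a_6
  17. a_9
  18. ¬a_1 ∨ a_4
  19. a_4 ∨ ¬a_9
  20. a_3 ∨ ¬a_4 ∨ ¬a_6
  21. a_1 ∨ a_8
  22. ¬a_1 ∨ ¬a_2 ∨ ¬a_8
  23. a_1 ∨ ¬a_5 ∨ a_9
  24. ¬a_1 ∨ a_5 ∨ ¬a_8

Unit clause (¬a_8) forces a_8 = False.
In (a_4 ∨ a_8) only a_4 is left, so a_4 = True.
Unit clause (a_9) forces a_9 = True.
In (a_1 ∨ a_8) only a_1 is left, so a_1 = True.
In (¬a_1 ∨ ¬a_7 ∨ ¬a_9) only ¬a_7 is left, so a_7 = False.
Set a_2 = True.
  then (¬a_2 ∨ a_6) forces a_6 = True.
  then (a_3 ∨ ¬a_4 ∨ ¬a_6) forces a_3 = True.
  then (a_5 ∨ ¬a_6 ∨ a_8) forces a_5 = True.
All clauses satisfied.

a_1: True; a_2: True; a_3: True; a_4: True; a_5: True; a_6: True; a_7: False; a_8: False; a_9: True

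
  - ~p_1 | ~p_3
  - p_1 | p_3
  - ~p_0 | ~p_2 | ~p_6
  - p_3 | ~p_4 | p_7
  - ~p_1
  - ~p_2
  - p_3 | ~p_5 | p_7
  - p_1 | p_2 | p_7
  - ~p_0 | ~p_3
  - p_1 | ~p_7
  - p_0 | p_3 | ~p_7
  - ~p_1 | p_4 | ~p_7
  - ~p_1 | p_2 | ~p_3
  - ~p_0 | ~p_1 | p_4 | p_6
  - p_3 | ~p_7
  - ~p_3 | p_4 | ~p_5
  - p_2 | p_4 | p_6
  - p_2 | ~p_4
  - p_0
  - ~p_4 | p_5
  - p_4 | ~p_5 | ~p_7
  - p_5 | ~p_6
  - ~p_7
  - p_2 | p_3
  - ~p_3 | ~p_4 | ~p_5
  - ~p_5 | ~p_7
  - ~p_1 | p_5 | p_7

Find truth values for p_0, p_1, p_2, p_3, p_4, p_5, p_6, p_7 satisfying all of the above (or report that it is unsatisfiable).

Case p_0 = True:
  (~p_1) forces p_1 = False.
  (p_1 | p_3) forces p_3 = True.
  Clause (~p_0 | ~p_3) is falsified — contradiction.
Case p_0 = False:
  Clause (p_0) is falsified — contradiction.
Both cases fail, so the formula is unsatisfiable.

No satisfying assignment exists.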